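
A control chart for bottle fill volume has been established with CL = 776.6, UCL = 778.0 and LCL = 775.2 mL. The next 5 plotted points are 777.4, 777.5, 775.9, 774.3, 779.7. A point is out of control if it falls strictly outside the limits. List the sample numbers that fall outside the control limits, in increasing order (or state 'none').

4, 5

Compare each point to [775.2, 778.0]: sample 4 = 774.3 < LCL; sample 5 = 779.7 > UCL.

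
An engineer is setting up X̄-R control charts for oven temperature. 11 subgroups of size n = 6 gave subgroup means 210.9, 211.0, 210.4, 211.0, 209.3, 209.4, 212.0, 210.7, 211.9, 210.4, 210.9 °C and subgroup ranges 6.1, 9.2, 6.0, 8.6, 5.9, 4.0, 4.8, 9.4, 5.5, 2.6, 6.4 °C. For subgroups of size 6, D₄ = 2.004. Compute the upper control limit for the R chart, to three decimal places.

R̄ = (6.1 + 9.2 + 6.0 + 8.6 + 5.9 + 4.0 + 4.8 + 9.4 + 5.5 + 2.6 + 6.4) / 11 = 68.5000 / 11 = 6.2273
UCL_R = D₄·R̄ = 2.004 × 6.2273 = 12.4795

12.479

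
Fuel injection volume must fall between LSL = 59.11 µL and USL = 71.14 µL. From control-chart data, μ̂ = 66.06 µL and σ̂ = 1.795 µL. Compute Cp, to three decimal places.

1.117

Cp = (USL − LSL) / (6σ̂) = (71.14 − 59.11) / (6 × 1.795) = 12.0300 / 10.7700 = 1.1170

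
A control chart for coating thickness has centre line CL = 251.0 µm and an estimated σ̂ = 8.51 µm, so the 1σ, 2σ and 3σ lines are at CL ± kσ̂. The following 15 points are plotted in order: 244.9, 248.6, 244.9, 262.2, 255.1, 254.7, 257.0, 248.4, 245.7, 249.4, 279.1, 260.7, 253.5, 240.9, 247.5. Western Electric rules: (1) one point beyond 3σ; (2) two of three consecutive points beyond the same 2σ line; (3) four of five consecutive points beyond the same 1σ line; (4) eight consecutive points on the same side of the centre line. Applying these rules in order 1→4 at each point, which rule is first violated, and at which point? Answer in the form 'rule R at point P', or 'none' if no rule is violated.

Zone of each point (C = within 1σ̂, B = 1σ̂–2σ̂, A = 2σ̂–3σ̂, * = beyond 3σ̂; sign = side of CL): 1:-C, 2:-C, 3:-C, 4:+B, 5:+C, 6:+C, 7:+C, 8:-C, 9:-C, 10:-C, 11:+*, 12:+B, 13:+C, 14:-B, 15:-C
Rule 1 (one point beyond the 3σ limits) is satisfied at point 11.

rule 1 at point 11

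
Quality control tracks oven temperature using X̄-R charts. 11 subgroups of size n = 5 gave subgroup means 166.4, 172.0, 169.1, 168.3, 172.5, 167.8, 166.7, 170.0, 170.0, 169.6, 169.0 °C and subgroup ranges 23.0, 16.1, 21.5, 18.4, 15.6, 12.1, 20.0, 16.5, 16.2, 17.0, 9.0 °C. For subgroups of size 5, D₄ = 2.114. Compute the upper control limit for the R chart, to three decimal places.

35.631

R̄ = (23.0 + 16.1 + 21.5 + 18.4 + 15.6 + 12.1 + 20.0 + 16.5 + 16.2 + 17.0 + 9.0) / 11 = 185.4000 / 11 = 16.8545
UCL_R = D₄·R̄ = 2.114 × 16.8545 = 35.6305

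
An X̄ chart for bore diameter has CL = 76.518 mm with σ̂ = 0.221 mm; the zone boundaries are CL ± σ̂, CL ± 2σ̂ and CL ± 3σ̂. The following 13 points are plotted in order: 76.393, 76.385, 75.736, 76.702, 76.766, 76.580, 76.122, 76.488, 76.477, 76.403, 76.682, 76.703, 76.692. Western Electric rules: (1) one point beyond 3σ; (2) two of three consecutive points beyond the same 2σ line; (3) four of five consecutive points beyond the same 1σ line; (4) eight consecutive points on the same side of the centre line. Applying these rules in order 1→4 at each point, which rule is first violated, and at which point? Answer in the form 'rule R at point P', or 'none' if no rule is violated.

rule 1 at point 3

Zone of each point (C = within 1σ̂, B = 1σ̂–2σ̂, A = 2σ̂–3σ̂, * = beyond 3σ̂; sign = side of CL): 1:-C, 2:-C, 3:-*, 4:+C, 5:+B, 6:+C, 7:-B, 8:-C, 9:-C, 10:-C, 11:+C, 12:+C, 13:+C
Rule 1 (one point beyond the 3σ limits) is satisfied at point 3.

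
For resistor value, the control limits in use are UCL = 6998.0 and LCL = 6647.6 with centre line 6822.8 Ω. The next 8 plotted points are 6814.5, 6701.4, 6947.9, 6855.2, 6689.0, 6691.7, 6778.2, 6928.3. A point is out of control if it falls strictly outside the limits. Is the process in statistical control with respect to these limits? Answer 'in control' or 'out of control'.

All 8 points lie within [6647.6, 6998.0].

in control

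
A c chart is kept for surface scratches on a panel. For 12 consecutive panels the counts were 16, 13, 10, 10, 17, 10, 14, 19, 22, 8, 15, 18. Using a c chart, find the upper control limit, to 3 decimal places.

25.691

c̄ = (16 + 13 + 10 + 10 + 17 + 10 + 14 + 19 + 22 + 8 + 15 + 18) / 12 = 172 / 12 = 14.3333
UCL = c̄ + 3√c̄ = 14.3333 + 3 × √14.3333 = 14.3333 + 3 × 3.7859 = 25.6912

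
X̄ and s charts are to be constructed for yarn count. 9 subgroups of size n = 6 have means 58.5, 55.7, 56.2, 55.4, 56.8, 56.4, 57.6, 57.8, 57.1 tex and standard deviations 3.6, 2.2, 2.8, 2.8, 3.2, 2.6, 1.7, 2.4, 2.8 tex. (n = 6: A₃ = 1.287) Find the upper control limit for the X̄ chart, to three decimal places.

X̄̄ = (58.5 + 55.7 + 56.2 + 55.4 + 56.8 + 56.4 + 57.6 + 57.8 + 57.1) / 9 = 56.8333
s̄ = (3.6 + 2.2 + 2.8 + 2.8 + 3.2 + 2.6 + 1.7 + 2.4 + 2.8) / 9 = 2.6778
UCL = X̄̄ + A₃·s̄ = 56.8333 + 1.287 × 2.6778 = 60.2796

60.280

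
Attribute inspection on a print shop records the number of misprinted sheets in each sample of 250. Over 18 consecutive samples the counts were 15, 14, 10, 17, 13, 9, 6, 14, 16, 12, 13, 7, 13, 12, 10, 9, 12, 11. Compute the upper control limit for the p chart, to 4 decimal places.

p̄ = Σdᵢ / (k·n) = 213 / (18 × 250) = 0.04733
UCL = p̄ + 3·√(p̄(1−p̄)/n) = 0.04733 + 3 × √(0.04733×0.95267/250) = 0.04733 + 3 × 0.01343 = 0.08762

0.0876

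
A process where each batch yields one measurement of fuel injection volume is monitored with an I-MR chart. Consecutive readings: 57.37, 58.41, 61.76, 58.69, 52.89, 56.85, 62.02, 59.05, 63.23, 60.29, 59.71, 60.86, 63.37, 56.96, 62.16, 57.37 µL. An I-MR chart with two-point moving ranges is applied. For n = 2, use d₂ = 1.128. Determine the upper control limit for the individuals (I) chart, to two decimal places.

X̄ = (57.37 + 58.41 + 61.76 + 58.69 + 52.89 + 56.85 + 62.02 + 59.05 + 63.23 + 60.29 + 59.71 + 60.86 + 63.37 + 56.96 + 62.16 + 57.37) / 16 = 59.4369
Moving ranges: 1.04, 3.35, 3.07, 5.80, 3.96, 5.17, 2.97, 4.18, 2.94, 0.58, 1.15, 2.51, 6.41, 5.20, 4.79; M̄R̄ = 53.1200 / 15 = 3.5413
UCL = X̄ + 3·M̄R̄/d₂ = 59.4369 + 3 × 3.5413 / 1.128 = 68.8553

68.86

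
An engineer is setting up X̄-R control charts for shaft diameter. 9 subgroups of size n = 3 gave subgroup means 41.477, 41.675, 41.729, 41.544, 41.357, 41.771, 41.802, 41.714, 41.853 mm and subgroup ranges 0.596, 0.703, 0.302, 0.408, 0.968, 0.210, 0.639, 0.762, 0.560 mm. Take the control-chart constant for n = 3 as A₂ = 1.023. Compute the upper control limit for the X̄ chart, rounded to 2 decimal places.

X̄̄ = (41.477 + 41.675 + 41.729 + 41.544 + 41.357 + 41.771 + 41.802 + 41.714 + 41.853) / 9 = 374.9220 / 9 = 41.6580
R̄ = (0.596 + 0.703 + 0.302 + 0.408 + 0.968 + 0.210 + 0.639 + 0.762 + 0.560) / 9 = 5.1480 / 9 = 0.5720
UCL = X̄̄ + A₂·R̄ = 41.6580 + 1.023 × 0.5720 = 42.2432

42.24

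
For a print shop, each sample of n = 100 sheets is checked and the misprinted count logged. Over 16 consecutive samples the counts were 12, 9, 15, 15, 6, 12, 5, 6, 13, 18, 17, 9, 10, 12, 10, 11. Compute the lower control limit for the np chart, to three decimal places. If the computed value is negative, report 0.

1.771

p̄ = Σdᵢ / (k·n) = 180 / (16 × 100) = 0.11250
LCL = np̄ − 3·√(np̄(1−p̄)) = 11.2500 − 3 × 3.1598 = 1.7706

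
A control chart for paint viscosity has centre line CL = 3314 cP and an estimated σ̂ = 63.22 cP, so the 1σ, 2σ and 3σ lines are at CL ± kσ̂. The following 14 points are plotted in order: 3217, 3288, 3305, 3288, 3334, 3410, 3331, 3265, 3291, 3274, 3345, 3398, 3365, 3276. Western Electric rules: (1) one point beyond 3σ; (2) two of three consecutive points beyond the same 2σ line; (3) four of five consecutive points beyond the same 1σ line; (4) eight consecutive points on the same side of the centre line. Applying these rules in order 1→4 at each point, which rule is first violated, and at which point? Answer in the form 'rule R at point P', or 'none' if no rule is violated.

Zone of each point (C = within 1σ̂, B = 1σ̂–2σ̂, A = 2σ̂–3σ̂, * = beyond 3σ̂; sign = side of CL): 1:-B, 2:-C, 3:-C, 4:-C, 5:+C, 6:+B, 7:+C, 8:-C, 9:-C, 10:-C, 11:+C, 12:+B, 13:+C, 14:-C
No rule fires across all 14 points.

none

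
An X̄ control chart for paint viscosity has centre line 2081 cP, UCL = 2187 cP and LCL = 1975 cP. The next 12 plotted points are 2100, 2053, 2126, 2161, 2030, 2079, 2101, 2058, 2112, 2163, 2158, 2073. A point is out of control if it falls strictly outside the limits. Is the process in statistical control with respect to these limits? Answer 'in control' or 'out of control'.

in control

All 12 points lie within [1975, 2187].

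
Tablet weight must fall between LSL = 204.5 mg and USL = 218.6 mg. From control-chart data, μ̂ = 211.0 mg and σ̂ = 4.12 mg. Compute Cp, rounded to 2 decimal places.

Cp = (USL − LSL) / (6σ̂) = (218.6 − 204.5) / (6 × 4.12) = 14.1000 / 24.7200 = 0.5704

0.57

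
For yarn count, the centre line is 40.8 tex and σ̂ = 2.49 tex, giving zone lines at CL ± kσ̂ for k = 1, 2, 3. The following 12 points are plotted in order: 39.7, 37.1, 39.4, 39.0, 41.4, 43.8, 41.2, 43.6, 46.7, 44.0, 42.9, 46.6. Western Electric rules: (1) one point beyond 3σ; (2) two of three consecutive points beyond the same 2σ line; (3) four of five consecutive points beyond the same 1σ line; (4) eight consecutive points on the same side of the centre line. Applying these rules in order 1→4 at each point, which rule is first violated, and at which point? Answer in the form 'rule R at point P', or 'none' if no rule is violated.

Zone of each point (C = within 1σ̂, B = 1σ̂–2σ̂, A = 2σ̂–3σ̂, * = beyond 3σ̂; sign = side of CL): 1:-C, 2:-B, 3:-C, 4:-C, 5:+C, 6:+B, 7:+C, 8:+B, 9:+A, 10:+B, 11:+C, 12:+A
Rule 3 (four of five consecutive points beyond the same 1σ limit) is satisfied at point 10.

rule 3 at point 10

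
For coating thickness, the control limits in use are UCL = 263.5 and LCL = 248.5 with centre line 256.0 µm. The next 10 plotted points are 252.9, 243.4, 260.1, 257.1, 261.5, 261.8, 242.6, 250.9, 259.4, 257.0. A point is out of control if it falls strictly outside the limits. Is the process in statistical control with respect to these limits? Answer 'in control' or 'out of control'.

out of control

Compare each point to [248.5, 263.5]: sample 2 = 243.4 < LCL; sample 7 = 242.6 < LCL.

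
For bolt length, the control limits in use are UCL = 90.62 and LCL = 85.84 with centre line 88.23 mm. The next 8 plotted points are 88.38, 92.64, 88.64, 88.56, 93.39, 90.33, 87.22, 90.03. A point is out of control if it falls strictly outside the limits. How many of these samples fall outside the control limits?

2

Compare each point to [85.84, 90.62]: sample 2 = 92.64 > UCL; sample 5 = 93.39 > UCL.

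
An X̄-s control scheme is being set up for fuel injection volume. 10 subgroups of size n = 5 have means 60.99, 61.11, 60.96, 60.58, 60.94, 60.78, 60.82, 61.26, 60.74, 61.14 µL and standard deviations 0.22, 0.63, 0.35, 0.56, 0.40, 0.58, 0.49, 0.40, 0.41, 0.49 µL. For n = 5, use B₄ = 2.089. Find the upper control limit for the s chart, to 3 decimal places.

0.946

s̄ = (0.22 + 0.63 + 0.35 + 0.56 + 0.40 + 0.58 + 0.49 + 0.40 + 0.41 + 0.49) / 10 = 0.4530
UCL_s = B₄·s̄ = 2.089 × 0.4530 = 0.9463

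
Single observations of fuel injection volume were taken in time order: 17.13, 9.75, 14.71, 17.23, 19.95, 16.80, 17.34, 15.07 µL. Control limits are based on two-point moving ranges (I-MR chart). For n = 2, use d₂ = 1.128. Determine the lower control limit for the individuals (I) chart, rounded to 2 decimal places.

X̄ = (17.13 + 9.75 + 14.71 + 17.23 + 19.95 + 16.80 + 17.34 + 15.07) / 8 = 15.9975
Moving ranges: 7.38, 4.96, 2.52, 2.72, 3.15, 0.54, 2.27; M̄R̄ = 23.5400 / 7 = 3.3629
LCL = X̄ − 3·M̄R̄/d₂ = 15.9975 − 3 × 3.3629 / 1.128 = 7.0537

7.05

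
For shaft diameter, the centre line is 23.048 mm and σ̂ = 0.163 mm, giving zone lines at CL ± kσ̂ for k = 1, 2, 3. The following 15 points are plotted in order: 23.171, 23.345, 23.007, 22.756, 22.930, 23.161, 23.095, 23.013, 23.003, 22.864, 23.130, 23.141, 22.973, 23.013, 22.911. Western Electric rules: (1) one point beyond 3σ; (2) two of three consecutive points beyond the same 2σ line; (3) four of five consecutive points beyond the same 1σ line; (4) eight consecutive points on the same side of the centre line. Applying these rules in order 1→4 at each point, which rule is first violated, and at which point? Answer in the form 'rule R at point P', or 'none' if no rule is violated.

none

Zone of each point (C = within 1σ̂, B = 1σ̂–2σ̂, A = 2σ̂–3σ̂, * = beyond 3σ̂; sign = side of CL): 1:+C, 2:+B, 3:-C, 4:-B, 5:-C, 6:+C, 7:+C, 8:-C, 9:-C, 10:-B, 11:+C, 12:+C, 13:-C, 14:-C, 15:-C
No rule fires across all 15 points.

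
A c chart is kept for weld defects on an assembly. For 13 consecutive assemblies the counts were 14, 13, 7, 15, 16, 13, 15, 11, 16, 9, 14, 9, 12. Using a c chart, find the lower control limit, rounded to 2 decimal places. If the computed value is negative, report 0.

1.96

c̄ = (14 + 13 + 7 + 15 + 16 + 13 + 15 + 11 + 16 + 9 + 14 + 9 + 12) / 13 = 164 / 13 = 12.6154
LCL = c̄ − 3√c̄ = 12.6154 − 3 × 3.5518 = 1.9599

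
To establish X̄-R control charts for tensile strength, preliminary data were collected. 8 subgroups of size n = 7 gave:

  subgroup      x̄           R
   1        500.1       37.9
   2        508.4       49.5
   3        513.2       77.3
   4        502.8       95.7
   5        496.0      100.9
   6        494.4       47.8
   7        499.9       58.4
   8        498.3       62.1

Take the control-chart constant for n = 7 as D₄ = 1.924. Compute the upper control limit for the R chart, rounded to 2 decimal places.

127.37

R̄ = (37.9 + 49.5 + 77.3 + 95.7 + 100.9 + 47.8 + 58.4 + 62.1) / 8 = 529.6000 / 8 = 66.2000
UCL_R = D₄·R̄ = 1.924 × 66.2000 = 127.3688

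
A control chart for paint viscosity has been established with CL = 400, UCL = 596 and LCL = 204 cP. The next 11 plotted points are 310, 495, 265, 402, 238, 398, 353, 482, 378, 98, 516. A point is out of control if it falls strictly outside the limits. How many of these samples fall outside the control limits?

1

Compare each point to [204, 596]: sample 10 = 98 < LCL.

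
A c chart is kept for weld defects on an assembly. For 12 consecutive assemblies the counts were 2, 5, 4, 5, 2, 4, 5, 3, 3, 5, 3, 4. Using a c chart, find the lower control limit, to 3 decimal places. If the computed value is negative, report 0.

0.000

c̄ = (2 + 5 + 4 + 5 + 2 + 4 + 5 + 3 + 3 + 5 + 3 + 4) / 12 = 45 / 12 = 3.7500
LCL = c̄ − 3√c̄ = 3.7500 − 3 × 1.9365 = -2.0595 → 0 (cannot be negative)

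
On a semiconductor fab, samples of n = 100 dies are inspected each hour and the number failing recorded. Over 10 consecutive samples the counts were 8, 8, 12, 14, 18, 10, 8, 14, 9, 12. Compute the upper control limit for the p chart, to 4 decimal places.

0.2080

p̄ = Σdᵢ / (k·n) = 113 / (10 × 100) = 0.11300
UCL = p̄ + 3·√(p̄(1−p̄)/n) = 0.11300 + 3 × √(0.11300×0.88700/100) = 0.11300 + 3 × 0.03166 = 0.20798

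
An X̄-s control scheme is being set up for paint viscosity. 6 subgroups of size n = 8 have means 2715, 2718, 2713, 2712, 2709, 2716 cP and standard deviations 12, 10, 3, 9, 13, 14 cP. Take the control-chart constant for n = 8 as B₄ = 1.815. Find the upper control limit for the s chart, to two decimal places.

s̄ = (12 + 10 + 3 + 9 + 13 + 14) / 6 = 10.1667
UCL_s = B₄·s̄ = 1.815 × 10.1667 = 18.4525

18.45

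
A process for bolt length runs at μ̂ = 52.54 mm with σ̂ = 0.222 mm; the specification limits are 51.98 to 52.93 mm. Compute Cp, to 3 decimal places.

Cp = (USL − LSL) / (6σ̂) = (52.93 − 51.98) / (6 × 0.222) = 0.9500 / 1.3320 = 0.7132

0.713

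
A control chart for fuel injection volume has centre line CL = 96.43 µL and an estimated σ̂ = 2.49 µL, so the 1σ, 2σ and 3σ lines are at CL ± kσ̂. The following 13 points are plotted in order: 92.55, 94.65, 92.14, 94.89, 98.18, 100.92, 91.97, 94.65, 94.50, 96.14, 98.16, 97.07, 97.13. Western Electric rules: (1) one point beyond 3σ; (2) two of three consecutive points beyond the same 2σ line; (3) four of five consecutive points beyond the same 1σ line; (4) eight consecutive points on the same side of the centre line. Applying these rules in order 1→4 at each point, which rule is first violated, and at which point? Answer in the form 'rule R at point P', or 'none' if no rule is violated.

Zone of each point (C = within 1σ̂, B = 1σ̂–2σ̂, A = 2σ̂–3σ̂, * = beyond 3σ̂; sign = side of CL): 1:-B, 2:-C, 3:-B, 4:-C, 5:+C, 6:+B, 7:-B, 8:-C, 9:-C, 10:-C, 11:+C, 12:+C, 13:+C
No rule fires across all 13 points.

none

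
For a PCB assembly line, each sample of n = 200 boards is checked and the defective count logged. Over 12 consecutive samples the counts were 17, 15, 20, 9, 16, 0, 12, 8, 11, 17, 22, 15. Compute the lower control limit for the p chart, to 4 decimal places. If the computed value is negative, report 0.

p̄ = Σdᵢ / (k·n) = 162 / (12 × 200) = 0.06750
LCL = p̄ − 3·√(p̄(1−p̄)/n) = 0.06750 − 3 × 0.01774 = 0.01428

0.0143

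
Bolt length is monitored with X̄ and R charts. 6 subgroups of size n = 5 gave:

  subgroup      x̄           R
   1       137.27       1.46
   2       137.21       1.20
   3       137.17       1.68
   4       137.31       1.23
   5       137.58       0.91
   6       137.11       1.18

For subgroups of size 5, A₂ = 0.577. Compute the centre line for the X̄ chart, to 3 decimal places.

137.275

X̄̄ = (137.27 + 137.21 + 137.17 + 137.31 + 137.58 + 137.11) / 6 = 823.6500 / 6 = 137.2750
CL = X̄̄ = 137.2750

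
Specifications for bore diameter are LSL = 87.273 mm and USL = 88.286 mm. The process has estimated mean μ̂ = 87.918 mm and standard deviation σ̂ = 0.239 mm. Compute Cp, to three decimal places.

0.706

Cp = (USL − LSL) / (6σ̂) = (88.286 − 87.273) / (6 × 0.239) = 1.0130 / 1.4340 = 0.7064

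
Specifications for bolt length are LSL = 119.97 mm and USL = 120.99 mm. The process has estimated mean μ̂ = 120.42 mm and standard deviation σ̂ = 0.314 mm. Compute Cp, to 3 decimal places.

0.541

Cp = (USL − LSL) / (6σ̂) = (120.99 − 119.97) / (6 × 0.314) = 1.0200 / 1.8840 = 0.5414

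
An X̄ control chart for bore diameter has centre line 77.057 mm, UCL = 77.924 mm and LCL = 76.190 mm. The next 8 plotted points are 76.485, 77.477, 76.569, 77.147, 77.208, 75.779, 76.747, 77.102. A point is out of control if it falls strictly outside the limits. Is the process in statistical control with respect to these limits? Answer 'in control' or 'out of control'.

out of control

Compare each point to [76.190, 77.924]: sample 6 = 75.779 < LCL.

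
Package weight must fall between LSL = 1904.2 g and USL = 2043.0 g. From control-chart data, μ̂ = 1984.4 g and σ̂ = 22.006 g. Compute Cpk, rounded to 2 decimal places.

0.89

Cpu = (USL − μ̂) / (3σ̂) = (2043.0 − 1984.4) / (3 × 22.006) = 0.8876; Cpl = (μ̂ − LSL) / (3σ̂) = (1984.4 − 1904.2) / (3 × 22.006) = 1.2148; Cpk = min(Cpu, Cpl) = 0.8876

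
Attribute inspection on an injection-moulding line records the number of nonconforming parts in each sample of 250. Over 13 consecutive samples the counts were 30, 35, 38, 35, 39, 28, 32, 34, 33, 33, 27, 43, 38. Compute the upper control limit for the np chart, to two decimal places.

50.54

p̄ = Σdᵢ / (k·n) = 445 / (13 × 250) = 0.13692
UCL = np̄ + 3·√(np̄(1−p̄)) = 34.2308 + 3 × √(34.2308×0.86308) = 34.2308 + 3 × 5.4354 = 50.5370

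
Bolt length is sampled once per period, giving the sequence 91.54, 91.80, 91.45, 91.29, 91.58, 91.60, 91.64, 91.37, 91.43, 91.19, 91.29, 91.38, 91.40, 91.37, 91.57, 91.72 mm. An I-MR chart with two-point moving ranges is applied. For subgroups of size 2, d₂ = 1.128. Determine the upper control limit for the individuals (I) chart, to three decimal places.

91.881

X̄ = (91.54 + 91.80 + 91.45 + 91.29 + 91.58 + 91.60 + 91.64 + 91.37 + 91.43 + 91.19 + 91.29 + 91.38 + 91.40 + 91.37 + 91.57 + 91.72) / 16 = 91.4763
Moving ranges: 0.26, 0.35, 0.16, 0.29, 0.02, 0.04, 0.27, 0.06, 0.24, 0.10, 0.09, 0.02, 0.03, 0.20, 0.15; M̄R̄ = 2.2800 / 15 = 0.1520
UCL = X̄ + 3·M̄R̄/d₂ = 91.4763 + 3 × 0.1520 / 1.128 = 91.8805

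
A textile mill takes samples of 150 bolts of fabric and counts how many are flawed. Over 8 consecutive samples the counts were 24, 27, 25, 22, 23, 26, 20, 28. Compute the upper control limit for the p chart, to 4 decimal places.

p̄ = Σdᵢ / (k·n) = 195 / (8 × 150) = 0.16250
UCL = p̄ + 3·√(p̄(1−p̄)/n) = 0.16250 + 3 × √(0.16250×0.83750/150) = 0.16250 + 3 × 0.03012 = 0.25286

0.2529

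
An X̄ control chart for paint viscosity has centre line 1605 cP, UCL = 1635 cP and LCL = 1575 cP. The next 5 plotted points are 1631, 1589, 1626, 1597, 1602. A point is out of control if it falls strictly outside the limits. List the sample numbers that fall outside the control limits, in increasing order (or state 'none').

none

All 5 points lie within [1575, 1635].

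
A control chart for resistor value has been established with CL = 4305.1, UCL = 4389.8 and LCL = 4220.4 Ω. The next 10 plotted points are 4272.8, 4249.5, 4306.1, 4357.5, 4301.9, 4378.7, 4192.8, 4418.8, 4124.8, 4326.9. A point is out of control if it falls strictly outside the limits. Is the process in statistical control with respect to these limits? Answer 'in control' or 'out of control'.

Compare each point to [4220.4, 4389.8]: sample 7 = 4192.8 < LCL; sample 8 = 4418.8 > UCL; sample 9 = 4124.8 < LCL.

out of control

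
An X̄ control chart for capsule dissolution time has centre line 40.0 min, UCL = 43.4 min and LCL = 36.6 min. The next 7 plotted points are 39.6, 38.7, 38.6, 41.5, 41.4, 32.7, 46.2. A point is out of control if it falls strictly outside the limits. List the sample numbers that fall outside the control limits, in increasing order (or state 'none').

6, 7

Compare each point to [36.6, 43.4]: sample 6 = 32.7 < LCL; sample 7 = 46.2 > UCL.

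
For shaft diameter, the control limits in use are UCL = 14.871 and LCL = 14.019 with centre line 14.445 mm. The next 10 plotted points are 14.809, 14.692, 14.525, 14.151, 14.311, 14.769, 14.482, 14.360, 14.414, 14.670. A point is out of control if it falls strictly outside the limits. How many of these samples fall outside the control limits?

0

All 10 points lie within [14.019, 14.871].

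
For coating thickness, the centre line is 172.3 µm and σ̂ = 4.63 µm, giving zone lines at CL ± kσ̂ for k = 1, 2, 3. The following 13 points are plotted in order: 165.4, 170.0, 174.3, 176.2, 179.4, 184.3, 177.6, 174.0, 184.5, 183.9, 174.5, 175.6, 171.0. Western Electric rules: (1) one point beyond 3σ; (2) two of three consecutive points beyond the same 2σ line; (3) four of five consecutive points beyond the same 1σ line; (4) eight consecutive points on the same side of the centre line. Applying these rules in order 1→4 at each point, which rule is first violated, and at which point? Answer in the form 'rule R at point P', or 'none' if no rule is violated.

Zone of each point (C = within 1σ̂, B = 1σ̂–2σ̂, A = 2σ̂–3σ̂, * = beyond 3σ̂; sign = side of CL): 1:-B, 2:-C, 3:+C, 4:+C, 5:+B, 6:+A, 7:+B, 8:+C, 9:+A, 10:+A, 11:+C, 12:+C, 13:-C
Rule 3 (four of five consecutive points beyond the same 1σ limit) is satisfied at point 9.

rule 3 at point 9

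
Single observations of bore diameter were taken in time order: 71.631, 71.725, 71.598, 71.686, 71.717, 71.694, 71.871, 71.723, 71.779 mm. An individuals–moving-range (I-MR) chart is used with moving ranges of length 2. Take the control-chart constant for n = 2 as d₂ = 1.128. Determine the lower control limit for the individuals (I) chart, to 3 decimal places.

71.466

X̄ = (71.631 + 71.725 + 71.598 + 71.686 + 71.717 + 71.694 + 71.871 + 71.723 + 71.779) / 9 = 71.7138
Moving ranges: 0.094, 0.127, 0.088, 0.031, 0.023, 0.177, 0.148, 0.056; M̄R̄ = 0.7440 / 8 = 0.0930
LCL = X̄ − 3·M̄R̄/d₂ = 71.7138 − 3 × 0.0930 / 1.128 = 71.4664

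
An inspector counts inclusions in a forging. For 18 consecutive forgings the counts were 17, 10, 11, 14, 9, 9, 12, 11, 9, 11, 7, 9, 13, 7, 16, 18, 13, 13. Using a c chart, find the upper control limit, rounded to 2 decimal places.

c̄ = (17 + 10 + 11 + 14 + 9 + 9 + 12 + 11 + 9 + 11 + 7 + 9 + 13 + 7 + 16 + 18 + 13 + 13) / 18 = 209 / 18 = 11.6111
UCL = c̄ + 3√c̄ = 11.6111 + 3 × √11.6111 = 11.6111 + 3 × 3.4075 = 21.8336

21.83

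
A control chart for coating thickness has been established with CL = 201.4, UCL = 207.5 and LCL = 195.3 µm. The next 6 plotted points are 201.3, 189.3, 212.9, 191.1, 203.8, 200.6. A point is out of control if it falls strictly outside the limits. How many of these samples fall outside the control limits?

3

Compare each point to [195.3, 207.5]: sample 2 = 189.3 < LCL; sample 3 = 212.9 > UCL; sample 4 = 191.1 < LCL.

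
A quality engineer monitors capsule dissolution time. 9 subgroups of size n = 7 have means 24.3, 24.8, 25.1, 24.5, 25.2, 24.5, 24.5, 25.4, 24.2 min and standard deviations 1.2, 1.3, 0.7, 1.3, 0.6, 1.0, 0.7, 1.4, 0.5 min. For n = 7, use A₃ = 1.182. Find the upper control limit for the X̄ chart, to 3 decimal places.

25.865

X̄̄ = (24.3 + 24.8 + 25.1 + 24.5 + 25.2 + 24.5 + 24.5 + 25.4 + 24.2) / 9 = 24.7222
s̄ = (1.2 + 1.3 + 0.7 + 1.3 + 0.6 + 1.0 + 0.7 + 1.4 + 0.5) / 9 = 0.9667
UCL = X̄̄ + A₃·s̄ = 24.7222 + 1.182 × 0.9667 = 25.8648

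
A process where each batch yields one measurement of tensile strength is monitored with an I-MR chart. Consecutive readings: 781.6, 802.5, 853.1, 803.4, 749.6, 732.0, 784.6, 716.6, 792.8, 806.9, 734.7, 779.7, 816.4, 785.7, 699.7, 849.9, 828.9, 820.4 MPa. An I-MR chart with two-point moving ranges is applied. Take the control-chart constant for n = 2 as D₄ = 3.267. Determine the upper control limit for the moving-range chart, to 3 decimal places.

164.080

Moving ranges: 20.9, 50.6, 49.7, 53.8, 17.6, 52.6, 68.0, 76.2, 14.1, 72.2, 45.0, 36.7, 30.7, 86.0, 150.2, 21.0, 8.5; M̄R̄ = 853.8000 / 17 = 50.2235
UCL_MR = D₄·M̄R̄ = 3.267 × 50.2235 = 164.0803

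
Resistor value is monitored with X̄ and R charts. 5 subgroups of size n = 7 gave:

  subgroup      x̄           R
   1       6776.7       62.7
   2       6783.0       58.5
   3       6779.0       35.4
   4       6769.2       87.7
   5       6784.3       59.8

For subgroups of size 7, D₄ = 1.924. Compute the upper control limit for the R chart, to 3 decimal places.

117.018

R̄ = (62.7 + 58.5 + 35.4 + 87.7 + 59.8) / 5 = 304.1000 / 5 = 60.8200
UCL_R = D₄·R̄ = 1.924 × 60.8200 = 117.0177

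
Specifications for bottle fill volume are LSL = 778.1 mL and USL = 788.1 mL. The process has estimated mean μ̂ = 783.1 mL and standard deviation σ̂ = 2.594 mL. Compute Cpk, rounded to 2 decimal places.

Cpu = (USL − μ̂) / (3σ̂) = (788.1 − 783.1) / (3 × 2.594) = 0.6425; Cpl = (μ̂ − LSL) / (3σ̂) = (783.1 − 778.1) / (3 × 2.594) = 0.6425; Cpk = min(Cpu, Cpl) = 0.6425

0.64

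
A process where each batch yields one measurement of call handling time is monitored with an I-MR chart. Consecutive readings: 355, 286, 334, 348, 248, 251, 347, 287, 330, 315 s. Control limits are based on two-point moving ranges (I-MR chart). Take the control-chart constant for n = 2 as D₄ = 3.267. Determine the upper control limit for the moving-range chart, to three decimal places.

162.624

Moving ranges: 69, 48, 14, 100, 3, 96, 60, 43, 15; M̄R̄ = 448.0000 / 9 = 49.7778
UCL_MR = D₄·M̄R̄ = 3.267 × 49.7778 = 162.6240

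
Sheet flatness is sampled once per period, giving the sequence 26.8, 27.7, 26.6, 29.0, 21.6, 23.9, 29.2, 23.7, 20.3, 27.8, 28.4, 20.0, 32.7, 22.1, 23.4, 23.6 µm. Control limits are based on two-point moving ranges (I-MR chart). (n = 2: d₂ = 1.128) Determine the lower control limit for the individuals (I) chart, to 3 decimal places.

13.085

X̄ = (26.8 + 27.7 + 26.6 + 29.0 + 21.6 + 23.9 + 29.2 + 23.7 + 20.3 + 27.8 + 28.4 + 20.0 + 32.7 + 22.1 + 23.4 + 23.6) / 16 = 25.4250
Moving ranges: 0.9, 1.1, 2.4, 7.4, 2.3, 5.3, 5.5, 3.4, 7.5, 0.6, 8.4, 12.7, 10.6, 1.3, 0.2; M̄R̄ = 69.6000 / 15 = 4.6400
LCL = X̄ − 3·M̄R̄/d₂ = 25.4250 − 3 × 4.6400 / 1.128 = 13.0846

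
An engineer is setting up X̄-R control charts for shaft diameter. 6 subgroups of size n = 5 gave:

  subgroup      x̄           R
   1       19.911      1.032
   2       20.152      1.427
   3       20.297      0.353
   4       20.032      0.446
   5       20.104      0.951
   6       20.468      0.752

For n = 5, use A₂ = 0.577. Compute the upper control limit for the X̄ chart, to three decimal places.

20.638

X̄̄ = (19.911 + 20.152 + 20.297 + 20.032 + 20.104 + 20.468) / 6 = 120.9640 / 6 = 20.1607
R̄ = (1.032 + 1.427 + 0.353 + 0.446 + 0.951 + 0.752) / 6 = 4.9610 / 6 = 0.8268
UCL = X̄̄ + A₂·R̄ = 20.1607 + 0.577 × 0.8268 = 20.6377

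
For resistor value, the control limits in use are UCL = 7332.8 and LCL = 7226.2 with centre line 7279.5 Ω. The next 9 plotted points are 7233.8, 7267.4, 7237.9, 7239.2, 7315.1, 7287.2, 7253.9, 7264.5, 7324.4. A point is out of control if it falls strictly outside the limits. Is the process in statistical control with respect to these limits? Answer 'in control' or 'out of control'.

All 9 points lie within [7226.2, 7332.8].

in control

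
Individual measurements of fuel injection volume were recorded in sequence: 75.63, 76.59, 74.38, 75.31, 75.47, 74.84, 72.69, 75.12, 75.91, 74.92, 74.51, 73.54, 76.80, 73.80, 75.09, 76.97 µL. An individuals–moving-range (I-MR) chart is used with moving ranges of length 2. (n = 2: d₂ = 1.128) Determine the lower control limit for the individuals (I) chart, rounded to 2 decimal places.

X̄ = (75.63 + 76.59 + 74.38 + 75.31 + 75.47 + 74.84 + 72.69 + 75.12 + 75.91 + 74.92 + 74.51 + 73.54 + 76.80 + 73.80 + 75.09 + 76.97) / 16 = 75.0981
Moving ranges: 0.96, 2.21, 0.93, 0.16, 0.63, 2.15, 2.43, 0.79, 0.99, 0.41, 0.97, 3.26, 3.00, 1.29, 1.88; M̄R̄ = 22.0600 / 15 = 1.4707
LCL = X̄ − 3·M̄R̄/d₂ = 75.0981 − 3 × 1.4707 / 1.128 = 71.1868

71.19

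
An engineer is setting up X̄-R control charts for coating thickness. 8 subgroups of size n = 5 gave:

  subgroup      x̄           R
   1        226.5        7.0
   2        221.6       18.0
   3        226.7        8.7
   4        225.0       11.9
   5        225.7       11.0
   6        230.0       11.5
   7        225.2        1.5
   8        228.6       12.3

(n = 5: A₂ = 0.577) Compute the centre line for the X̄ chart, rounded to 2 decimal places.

X̄̄ = (226.5 + 221.6 + 226.7 + 225.0 + 225.7 + 230.0 + 225.2 + 228.6) / 8 = 1809.3000 / 8 = 226.1625
CL = X̄̄ = 226.1625

226.16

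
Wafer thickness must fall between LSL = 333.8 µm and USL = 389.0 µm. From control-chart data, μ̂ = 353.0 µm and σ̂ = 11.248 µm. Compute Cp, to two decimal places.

Cp = (USL − LSL) / (6σ̂) = (389.0 − 333.8) / (6 × 11.248) = 55.2000 / 67.4880 = 0.8179

0.82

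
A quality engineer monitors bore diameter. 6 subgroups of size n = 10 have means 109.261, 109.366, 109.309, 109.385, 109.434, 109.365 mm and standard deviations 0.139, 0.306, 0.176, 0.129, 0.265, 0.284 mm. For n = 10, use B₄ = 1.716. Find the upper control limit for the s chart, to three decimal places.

0.372

s̄ = (0.139 + 0.306 + 0.176 + 0.129 + 0.265 + 0.284) / 6 = 0.2165
UCL_s = B₄·s̄ = 1.716 × 0.2165 = 0.3715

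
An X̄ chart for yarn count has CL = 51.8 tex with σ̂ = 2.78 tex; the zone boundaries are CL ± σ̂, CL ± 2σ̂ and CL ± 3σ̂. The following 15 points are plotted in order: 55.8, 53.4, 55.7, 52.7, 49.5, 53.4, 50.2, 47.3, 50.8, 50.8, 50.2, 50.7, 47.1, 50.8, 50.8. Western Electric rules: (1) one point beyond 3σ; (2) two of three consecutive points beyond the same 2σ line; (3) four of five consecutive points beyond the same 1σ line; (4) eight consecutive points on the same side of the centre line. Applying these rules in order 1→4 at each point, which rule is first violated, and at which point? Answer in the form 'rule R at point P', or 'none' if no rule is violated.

Zone of each point (C = within 1σ̂, B = 1σ̂–2σ̂, A = 2σ̂–3σ̂, * = beyond 3σ̂; sign = side of CL): 1:+B, 2:+C, 3:+B, 4:+C, 5:-C, 6:+C, 7:-C, 8:-B, 9:-C, 10:-C, 11:-C, 12:-C, 13:-B, 14:-C, 15:-C
Rule 4 (eight consecutive points on the same side of the centre line) is satisfied at point 14.

rule 4 at point 14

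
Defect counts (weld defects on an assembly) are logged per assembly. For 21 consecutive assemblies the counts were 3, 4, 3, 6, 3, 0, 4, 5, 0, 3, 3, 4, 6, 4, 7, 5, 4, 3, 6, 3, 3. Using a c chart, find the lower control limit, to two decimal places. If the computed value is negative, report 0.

c̄ = (3 + 4 + 3 + 6 + 3 + 0 + 4 + 5 + 0 + 3 + 3 + 4 + 6 + 4 + 7 + 5 + 4 + 3 + 6 + 3 + 3) / 21 = 79 / 21 = 3.7619
LCL = c̄ − 3√c̄ = 3.7619 − 3 × 1.9396 = -2.0568 → 0 (cannot be negative)

0.00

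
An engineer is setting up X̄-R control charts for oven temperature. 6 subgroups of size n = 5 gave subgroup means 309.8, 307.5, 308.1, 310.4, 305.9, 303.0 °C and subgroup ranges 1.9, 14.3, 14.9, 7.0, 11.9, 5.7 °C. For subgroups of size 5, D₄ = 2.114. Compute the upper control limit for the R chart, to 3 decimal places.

R̄ = (1.9 + 14.3 + 14.9 + 7.0 + 11.9 + 5.7) / 6 = 55.7000 / 6 = 9.2833
UCL_R = D₄·R̄ = 2.114 × 9.2833 = 19.6250

19.625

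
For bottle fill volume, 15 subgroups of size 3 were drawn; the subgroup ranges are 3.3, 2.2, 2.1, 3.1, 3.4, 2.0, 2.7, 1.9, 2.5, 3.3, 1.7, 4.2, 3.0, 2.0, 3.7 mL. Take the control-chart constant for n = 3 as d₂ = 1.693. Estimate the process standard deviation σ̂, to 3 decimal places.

1.618

R̄ = (3.3 + 2.2 + 2.1 + 3.1 + 3.4 + 2.0 + 2.7 + 1.9 + 2.5 + 3.3 + 1.7 + 4.2 + 3.0 + 2.0 + 3.7) / 15 = 2.7400
σ̂ = R̄ / d₂ = 2.7400 / 1.693 = 1.6184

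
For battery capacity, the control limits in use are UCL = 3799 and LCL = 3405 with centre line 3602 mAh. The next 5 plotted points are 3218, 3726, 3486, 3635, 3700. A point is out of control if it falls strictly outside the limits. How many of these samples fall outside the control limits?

Compare each point to [3405, 3799]: sample 1 = 3218 < LCL.

1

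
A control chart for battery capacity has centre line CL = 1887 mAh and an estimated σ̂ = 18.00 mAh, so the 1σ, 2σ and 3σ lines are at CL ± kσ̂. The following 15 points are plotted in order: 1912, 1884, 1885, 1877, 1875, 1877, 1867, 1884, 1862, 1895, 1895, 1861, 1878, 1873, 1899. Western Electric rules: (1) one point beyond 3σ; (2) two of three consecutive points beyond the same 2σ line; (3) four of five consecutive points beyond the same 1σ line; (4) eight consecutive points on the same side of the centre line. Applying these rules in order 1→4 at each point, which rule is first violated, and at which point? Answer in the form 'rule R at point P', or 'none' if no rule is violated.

rule 4 at point 9

Zone of each point (C = within 1σ̂, B = 1σ̂–2σ̂, A = 2σ̂–3σ̂, * = beyond 3σ̂; sign = side of CL): 1:+B, 2:-C, 3:-C, 4:-C, 5:-C, 6:-C, 7:-B, 8:-C, 9:-B, 10:+C, 11:+C, 12:-B, 13:-C, 14:-C, 15:+C
Rule 4 (eight consecutive points on the same side of the centre line) is satisfied at point 9.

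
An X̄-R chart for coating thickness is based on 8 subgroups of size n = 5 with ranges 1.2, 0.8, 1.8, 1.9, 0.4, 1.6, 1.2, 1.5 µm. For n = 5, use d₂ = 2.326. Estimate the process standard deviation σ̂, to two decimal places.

0.56

R̄ = (1.2 + 0.8 + 1.8 + 1.9 + 0.4 + 1.6 + 1.2 + 1.5) / 8 = 1.3000
σ̂ = R̄ / d₂ = 1.3000 / 2.326 = 0.5589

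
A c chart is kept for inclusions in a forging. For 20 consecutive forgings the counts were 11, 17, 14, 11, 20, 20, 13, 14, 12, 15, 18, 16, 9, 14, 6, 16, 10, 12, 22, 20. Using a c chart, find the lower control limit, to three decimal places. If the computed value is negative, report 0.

c̄ = (11 + 17 + 14 + 11 + 20 + 20 + 13 + 14 + 12 + 15 + 18 + 16 + 9 + 14 + 6 + 16 + 10 + 12 + 22 + 20) / 20 = 290 / 20 = 14.5000
LCL = c̄ − 3√c̄ = 14.5000 − 3 × 3.8079 = 3.0763

3.076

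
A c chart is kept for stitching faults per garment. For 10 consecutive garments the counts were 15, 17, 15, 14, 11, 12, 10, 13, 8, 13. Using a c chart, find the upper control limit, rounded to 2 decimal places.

23.53

c̄ = (15 + 17 + 15 + 14 + 11 + 12 + 10 + 13 + 8 + 13) / 10 = 128 / 10 = 12.8000
UCL = c̄ + 3√c̄ = 12.8000 + 3 × √12.8000 = 12.8000 + 3 × 3.5777 = 23.5331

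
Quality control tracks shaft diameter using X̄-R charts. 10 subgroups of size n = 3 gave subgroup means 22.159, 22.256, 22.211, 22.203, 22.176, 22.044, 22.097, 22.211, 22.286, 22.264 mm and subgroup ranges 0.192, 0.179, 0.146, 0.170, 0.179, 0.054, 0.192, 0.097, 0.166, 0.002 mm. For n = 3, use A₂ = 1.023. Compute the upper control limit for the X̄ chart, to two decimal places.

22.33

X̄̄ = (22.159 + 22.256 + 22.211 + 22.203 + 22.176 + 22.044 + 22.097 + 22.211 + 22.286 + 22.264) / 10 = 221.9070 / 10 = 22.1907
R̄ = (0.192 + 0.179 + 0.146 + 0.170 + 0.179 + 0.054 + 0.192 + 0.097 + 0.166 + 0.002) / 10 = 1.3770 / 10 = 0.1377
UCL = X̄̄ + A₂·R̄ = 22.1907 + 1.023 × 0.1377 = 22.3316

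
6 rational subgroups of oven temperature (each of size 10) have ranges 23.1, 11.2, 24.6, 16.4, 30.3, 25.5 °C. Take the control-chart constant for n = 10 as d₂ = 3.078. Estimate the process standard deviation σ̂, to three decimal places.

R̄ = (23.1 + 11.2 + 24.6 + 16.4 + 30.3 + 25.5) / 6 = 21.8500
σ̂ = R̄ / d₂ = 21.8500 / 3.078 = 7.0988

7.099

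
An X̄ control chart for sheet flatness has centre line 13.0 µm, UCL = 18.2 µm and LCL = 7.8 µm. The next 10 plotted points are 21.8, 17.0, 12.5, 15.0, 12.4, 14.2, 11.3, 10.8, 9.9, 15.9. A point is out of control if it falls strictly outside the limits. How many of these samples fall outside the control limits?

1

Compare each point to [7.8, 18.2]: sample 1 = 21.8 > UCL.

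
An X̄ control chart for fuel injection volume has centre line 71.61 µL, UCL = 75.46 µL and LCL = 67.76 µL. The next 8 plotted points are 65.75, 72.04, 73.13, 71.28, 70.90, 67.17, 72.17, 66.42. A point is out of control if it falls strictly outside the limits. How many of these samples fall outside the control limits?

3

Compare each point to [67.76, 75.46]: sample 1 = 65.75 < LCL; sample 6 = 67.17 < LCL; sample 8 = 66.42 < LCL.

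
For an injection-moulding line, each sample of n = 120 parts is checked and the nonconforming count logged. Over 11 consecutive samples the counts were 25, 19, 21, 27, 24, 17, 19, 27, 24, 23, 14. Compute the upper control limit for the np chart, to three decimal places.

p̄ = Σdᵢ / (k·n) = 240 / (11 × 120) = 0.18182
UCL = np̄ + 3·√(np̄(1−p̄)) = 21.8182 + 3 × √(21.8182×0.81818) = 21.8182 + 3 × 4.2251 = 34.4934

34.493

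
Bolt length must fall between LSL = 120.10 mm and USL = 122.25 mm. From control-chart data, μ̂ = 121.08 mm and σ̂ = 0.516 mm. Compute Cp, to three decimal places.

Cp = (USL − LSL) / (6σ̂) = (122.25 − 120.10) / (6 × 0.516) = 2.1500 / 3.0960 = 0.6944

0.694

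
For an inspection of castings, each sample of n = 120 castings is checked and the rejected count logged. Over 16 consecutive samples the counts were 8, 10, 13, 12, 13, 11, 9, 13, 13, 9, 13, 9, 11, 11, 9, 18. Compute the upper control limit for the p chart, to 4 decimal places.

0.1750

p̄ = Σdᵢ / (k·n) = 182 / (16 × 120) = 0.09479
UCL = p̄ + 3·√(p̄(1−p̄)/n) = 0.09479 + 3 × √(0.09479×0.90521/120) = 0.09479 + 3 × 0.02674 = 0.17501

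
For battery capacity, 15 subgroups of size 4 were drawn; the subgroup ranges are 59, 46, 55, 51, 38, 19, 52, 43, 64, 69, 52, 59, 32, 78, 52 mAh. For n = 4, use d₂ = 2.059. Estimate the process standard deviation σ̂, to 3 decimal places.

R̄ = (59 + 46 + 55 + 51 + 38 + 19 + 52 + 43 + 64 + 69 + 52 + 59 + 32 + 78 + 52) / 15 = 51.2667
σ̂ = R̄ / d₂ = 51.2667 / 2.059 = 24.8988

24.899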